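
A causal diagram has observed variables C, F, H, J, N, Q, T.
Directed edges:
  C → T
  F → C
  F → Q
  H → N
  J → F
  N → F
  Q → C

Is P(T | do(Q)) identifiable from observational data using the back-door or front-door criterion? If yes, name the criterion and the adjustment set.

P(T|do(Q)): backdoor, adjust for {F}.

desc(Q)\{Q}={C,T}; candidates ⊆ {F,H,J,N}.
size 0: {}; under {} Q still reaches {C,F,H,J,N,T} ∋ T.
{F}: Q⊥T given {F} in G with Q→· removed — back-door holds.
P(T|do(Q)) = Σ_{F} P(T|Q,F)·P(F).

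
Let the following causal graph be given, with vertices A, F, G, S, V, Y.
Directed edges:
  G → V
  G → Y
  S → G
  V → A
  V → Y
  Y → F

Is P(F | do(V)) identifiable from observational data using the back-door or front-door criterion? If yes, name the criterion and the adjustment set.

P(F|do(V)): backdoor, adjust for {G}.

desc(V)\{V}={A,F,Y}; candidates ⊆ {G,S}.
size 0: {}; under {} V still reaches {F,G,S,Y} ∋ F.
{G}: V⊥F given {G} in G with V→· removed — back-door holds.
P(F|do(V)) = Σ_{G} P(F|V,G)·P(G).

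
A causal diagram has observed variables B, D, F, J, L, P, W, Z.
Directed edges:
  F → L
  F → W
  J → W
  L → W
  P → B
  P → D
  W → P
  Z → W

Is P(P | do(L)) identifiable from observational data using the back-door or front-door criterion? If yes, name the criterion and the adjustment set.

desc(L)\{L}={B,D,P,W}; candidates ⊆ {F,J,Z}.
size 0: {}; under {} L still reaches {B,D,F,P,W} ∋ P.
{F}: L⊥P given {F} in G with L→· removed — back-door holds.
P(P|do(L)) = Σ_{F} P(P|L,F)·P(F).

P(P|do(L)): backdoor, adjust for {F}.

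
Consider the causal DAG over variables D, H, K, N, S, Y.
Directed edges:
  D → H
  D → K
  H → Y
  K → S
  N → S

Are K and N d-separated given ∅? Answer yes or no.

Bayes-Ball from K | ∅ reaches {D,H,S,Y}.
N ∉ reach(K|∅) ⇒ K ⊥ N | ∅.

Yes — K ⊥ N | ∅.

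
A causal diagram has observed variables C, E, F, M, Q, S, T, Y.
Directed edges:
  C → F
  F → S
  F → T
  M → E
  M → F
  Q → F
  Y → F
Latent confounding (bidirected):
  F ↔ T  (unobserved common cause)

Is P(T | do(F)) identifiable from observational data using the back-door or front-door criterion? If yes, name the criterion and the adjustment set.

desc(F)\{F}={S,T}; candidates ⊆ {C,E,M,Q,Y}.
F↔T: latent back-door arc(s) into F.
size 0: {}; under {} F still reaches {C,E,M,Q,T,Y} ∋ T.
size 1: {C}, {E}, {M} …(+2); under {C} F still reaches {E,M,Q,T,Y} ∋ T.
size 2: {C,E}, {C,M}, {C,Q} …(+7); under {C,E} F still reaches {M,Q,T,Y} ∋ T.
F↔T cannot be blocked by any observed set — no back-door set.
No mediator lies on a directed F→…→T path.
Neither criterion identifies P(T|do(F)) in this graph.

P(T|do(F)): not identifiable (no BD/FD set).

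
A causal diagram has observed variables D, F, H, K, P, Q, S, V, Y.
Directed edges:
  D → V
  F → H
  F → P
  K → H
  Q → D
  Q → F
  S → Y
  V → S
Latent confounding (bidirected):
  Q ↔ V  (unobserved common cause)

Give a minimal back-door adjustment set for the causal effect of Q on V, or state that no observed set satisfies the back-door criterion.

desc(Q)\{Q}={D,F,H,P,S,V,Y}; candidates ⊆ {K}.
Q↔V: latent back-door arc(s) into Q.
size 0: {}; under {} Q still reaches {S,V,Y} ∋ V.
size 1: {K}; under {K} Q still reaches {S,V,Y} ∋ V.
Q↔V cannot be blocked by any observed set — no back-door set.

Q→V: no observed back-door set.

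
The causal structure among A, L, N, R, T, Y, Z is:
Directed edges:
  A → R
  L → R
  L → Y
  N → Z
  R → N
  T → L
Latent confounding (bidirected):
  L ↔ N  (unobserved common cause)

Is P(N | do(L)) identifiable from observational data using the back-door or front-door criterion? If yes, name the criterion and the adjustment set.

desc(L)\{L}={N,R,Y,Z}; candidates ⊆ {A,T}.
L↔N: latent back-door arc(s) into L.
size 0: {}; under {} L still reaches {N,T,Z} ∋ N.
size 1: {A}, {T}; under {A} L still reaches {N,T,Z} ∋ N.
size 2: {A,T}; under {A,T} L still reaches {N,Z} ∋ N.
L↔N cannot be blocked by any observed set — no back-door set.
{R}: (i) intercepts every directed L→N path; (ii) no back-door L→{R}; (iii) {L} blocks every back-door {R}→N. Front-door holds.
P(N|do(L)) = Σ_{R} P(R|L) Σ_{L'} P(N|R,L')P(L').

P(N|do(L)): frontdoor, adjust for {R}.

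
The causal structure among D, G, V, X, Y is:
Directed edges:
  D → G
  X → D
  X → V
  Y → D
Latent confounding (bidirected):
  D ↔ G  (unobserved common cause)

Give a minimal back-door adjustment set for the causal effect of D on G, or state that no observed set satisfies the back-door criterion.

D→G: no observed back-door set.

desc(D)\{D}={G}; candidates ⊆ {V,X,Y}.
D↔G: latent back-door arc(s) into D.
size 0: {}; under {} D still reaches {G,V,X,Y} ∋ G.
size 1: {V}, {X}, {Y}; under {V} D still reaches {G,X,Y} ∋ G.
size 2: {V,X}, {V,Y}, {X,Y}; under {V,X} D still reaches {G,Y} ∋ G.
D↔G cannot be blocked by any observed set — no back-door set.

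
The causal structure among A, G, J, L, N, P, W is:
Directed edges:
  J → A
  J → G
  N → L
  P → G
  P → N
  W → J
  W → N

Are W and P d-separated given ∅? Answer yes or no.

Bayes-Ball from W | ∅ reaches {A,G,J,L,N}.
P ∉ reach(W|∅) ⇒ W ⊥ P | ∅.

Yes — W ⊥ P | ∅.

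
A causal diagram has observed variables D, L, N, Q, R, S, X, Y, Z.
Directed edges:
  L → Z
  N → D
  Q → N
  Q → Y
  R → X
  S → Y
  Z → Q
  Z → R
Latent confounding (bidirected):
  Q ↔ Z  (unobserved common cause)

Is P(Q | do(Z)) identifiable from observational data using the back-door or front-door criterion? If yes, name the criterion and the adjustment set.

P(Q|do(Z)): not identifiable (no BD/FD set).

desc(Z)\{Z}={D,N,Q,R,X,Y}; candidates ⊆ {L,S}.
Z↔Q: latent back-door arc(s) into Z.
size 0: {}; under {} Z still reaches {D,L,N,Q,Y} ∋ Q.
size 1: {L}, {S}; under {L} Z still reaches {D,N,Q,Y} ∋ Q.
size 2: {L,S}; under {L,S} Z still reaches {D,N,Q,Y} ∋ Q.
Z↔Q cannot be blocked by any observed set — no back-door set.
No mediator lies on a directed Z→…→Q path.
Neither criterion identifies P(Q|do(Z)) in this graph.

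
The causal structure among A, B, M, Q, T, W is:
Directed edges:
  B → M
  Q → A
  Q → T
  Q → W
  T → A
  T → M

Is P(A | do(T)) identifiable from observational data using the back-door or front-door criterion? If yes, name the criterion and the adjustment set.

desc(T)\{T}={A,M}; candidates ⊆ {B,Q,W}.
size 0: {}; under {} T still reaches {A,Q,W} ∋ A.
{Q}: T⊥A given {Q} in G with T→· removed — back-door holds.
P(A|do(T)) = Σ_{Q} P(A|T,Q)·P(Q).

P(A|do(T)): backdoor, adjust for {Q}.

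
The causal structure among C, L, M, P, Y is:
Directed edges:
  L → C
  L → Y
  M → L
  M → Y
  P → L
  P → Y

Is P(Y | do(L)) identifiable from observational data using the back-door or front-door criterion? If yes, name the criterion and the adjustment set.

desc(L)\{L}={C,Y}; candidates ⊆ {M,P}.
size 0: {}; under {} L still reaches {M,P,Y} ∋ Y.
size 1: {M}, {P}; under {M} L still reaches {P,Y} ∋ Y.
{M,P}: L⊥Y given {M,P} in G with L→· removed — back-door holds.
P(Y|do(L)) = Σ_{M,P} P(Y|L,M,P)·P(M,P).

P(Y|do(L)): backdoor, adjust for {M, P}.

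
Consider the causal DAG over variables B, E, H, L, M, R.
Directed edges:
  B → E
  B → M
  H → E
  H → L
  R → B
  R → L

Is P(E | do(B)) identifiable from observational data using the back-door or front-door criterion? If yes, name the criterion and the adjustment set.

desc(B)\{B}={E,M}; candidates ⊆ {H,L,R}.
∅: B⊥E given ∅ in G with B→· removed — back-door holds.
P(E|do(B)) = P(E|B) — no adjustment needed.

P(E|do(B)): backdoor, adjust for ∅.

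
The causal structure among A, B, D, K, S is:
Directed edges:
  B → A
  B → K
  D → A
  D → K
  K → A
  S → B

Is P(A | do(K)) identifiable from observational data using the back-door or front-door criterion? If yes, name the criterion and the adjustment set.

P(A|do(K)): backdoor, adjust for {B, D}.

desc(K)\{K}={A}; candidates ⊆ {B,D,S}.
size 0: {}; under {} K still reaches {A,B,D,S} ∋ A.
size 1: {B}, {D}, {S}; under {B} K still reaches {A,D} ∋ A.
{B,D}: K⊥A given {B,D} in G with K→· removed — back-door holds.
P(A|do(K)) = Σ_{B,D} P(A|K,B,D)·P(B,D).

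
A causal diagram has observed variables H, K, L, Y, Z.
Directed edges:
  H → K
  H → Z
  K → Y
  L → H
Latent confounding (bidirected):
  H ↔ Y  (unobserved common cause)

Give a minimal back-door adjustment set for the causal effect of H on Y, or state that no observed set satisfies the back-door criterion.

desc(H)\{H}={K,Y,Z}; candidates ⊆ {L}.
H↔Y: latent back-door arc(s) into H.
size 0: {}; under {} H still reaches {L,Y} ∋ Y.
size 1: {L}; under {L} H still reaches {Y} ∋ Y.
H↔Y cannot be blocked by any observed set — no back-door set.

H→Y: no observed back-door set.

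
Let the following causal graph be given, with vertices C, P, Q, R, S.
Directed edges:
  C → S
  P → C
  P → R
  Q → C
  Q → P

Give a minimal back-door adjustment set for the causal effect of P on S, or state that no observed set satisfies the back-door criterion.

P→S: minimal back-door set {Q}.

desc(P)\{P}={C,R,S}; candidates ⊆ {Q}.
size 0: {}; under {} P still reaches {C,Q,S} ∋ S.
{Q}: P⊥S given {Q} in G with P→· removed — back-door holds.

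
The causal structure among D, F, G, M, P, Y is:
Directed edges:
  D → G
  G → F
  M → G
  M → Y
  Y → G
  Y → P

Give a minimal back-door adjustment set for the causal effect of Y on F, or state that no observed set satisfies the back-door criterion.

desc(Y)\{Y}={F,G,P}; candidates ⊆ {D,M}.
size 0: {}; under {} Y still reaches {F,G,M} ∋ F.
{M}: Y⊥F given {M} in G with Y→· removed — back-door holds.

Y→F: minimal back-door set {M}.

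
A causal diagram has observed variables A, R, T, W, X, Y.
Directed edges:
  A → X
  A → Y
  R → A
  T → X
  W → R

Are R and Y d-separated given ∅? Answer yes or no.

No — R and Y are d-connected given ∅.

Bayes-Ball from R | ∅ reaches {A,W,X,Y}.
Y ∈ reach(R|∅) ⇒ R ⊥̸ Y | ∅.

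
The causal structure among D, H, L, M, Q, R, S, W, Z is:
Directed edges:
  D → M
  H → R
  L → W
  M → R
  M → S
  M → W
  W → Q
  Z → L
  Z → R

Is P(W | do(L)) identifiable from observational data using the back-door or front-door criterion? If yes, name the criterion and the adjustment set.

P(W|do(L)): backdoor, adjust for ∅.

desc(L)\{L}={Q,W}; candidates ⊆ {D,H,M,R,S,Z}.
∅: L⊥W given ∅ in G with L→· removed — back-door holds.
P(W|do(L)) = P(W|L) — no adjustment needed.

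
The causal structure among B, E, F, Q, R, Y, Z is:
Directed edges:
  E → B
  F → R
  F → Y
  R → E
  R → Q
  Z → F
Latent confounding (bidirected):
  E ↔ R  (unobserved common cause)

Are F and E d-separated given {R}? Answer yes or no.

No — F and E are d-connected given {R}.

Bayes-Ball from F | {R} reaches {B,E,Y,Z}.
E ∈ reach(F|{R}) ⇒ F ⊥̸ E | {R}.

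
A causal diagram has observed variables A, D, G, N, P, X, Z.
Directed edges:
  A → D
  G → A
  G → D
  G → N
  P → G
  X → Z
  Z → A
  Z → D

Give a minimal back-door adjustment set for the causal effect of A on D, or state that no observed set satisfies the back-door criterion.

A→D: minimal back-door set {G, Z}.

desc(A)\{A}={D}; candidates ⊆ {G,N,P,X,Z}.
size 0: {}; under {} A still reaches {D,G,N,P,X,Z} ∋ D.
size 1: {G}, {N}, {P} …(+2); under {G} A still reaches {D,X,Z} ∋ D.
{G,Z}: A⊥D given {G,Z} in G with A→· removed — back-door holds.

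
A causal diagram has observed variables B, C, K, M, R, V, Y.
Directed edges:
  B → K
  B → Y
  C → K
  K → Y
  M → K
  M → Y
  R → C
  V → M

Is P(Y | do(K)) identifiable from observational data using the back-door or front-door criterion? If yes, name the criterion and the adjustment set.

desc(K)\{K}={Y}; candidates ⊆ {B,C,M,R,V}.
size 0: {}; under {} K still reaches {B,C,M,R,V,Y} ∋ Y.
size 1: {B}, {C}, {M} …(+2); under {B} K still reaches {C,M,R,V,Y} ∋ Y.
{B,M}: K⊥Y given {B,M} in G with K→· removed — back-door holds.
P(Y|do(K)) = Σ_{B,M} P(Y|K,B,M)·P(B,M).

P(Y|do(K)): backdoor, adjust for {B, M}.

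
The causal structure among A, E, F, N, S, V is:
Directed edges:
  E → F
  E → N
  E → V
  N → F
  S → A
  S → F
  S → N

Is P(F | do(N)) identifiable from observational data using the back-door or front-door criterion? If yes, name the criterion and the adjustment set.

desc(N)\{N}={F}; candidates ⊆ {A,E,S,V}.
size 0: {}; under {} N still reaches {A,E,F,S,V} ∋ F.
size 1: {A}, {E}, {S} …(+1); under {A} N still reaches {E,F,S,V} ∋ F.
{E,S}: N⊥F given {E,S} in G with N→· removed — back-door holds.
P(F|do(N)) = Σ_{E,S} P(F|N,E,S)·P(E,S).

P(F|do(N)): backdoor, adjust for {E, S}.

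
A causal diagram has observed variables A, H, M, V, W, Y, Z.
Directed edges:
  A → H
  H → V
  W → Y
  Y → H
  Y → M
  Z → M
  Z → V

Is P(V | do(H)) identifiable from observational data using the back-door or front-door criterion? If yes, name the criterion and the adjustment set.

desc(H)\{H}={V}; candidates ⊆ {A,M,W,Y,Z}.
∅: H⊥V given ∅ in G with H→· removed — back-door holds.
P(V|do(H)) = P(V|H) — no adjustment needed.

P(V|do(H)): backdoor, adjust for ∅.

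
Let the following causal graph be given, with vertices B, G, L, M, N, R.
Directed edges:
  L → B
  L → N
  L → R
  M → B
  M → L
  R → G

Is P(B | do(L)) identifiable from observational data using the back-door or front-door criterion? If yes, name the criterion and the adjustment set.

desc(L)\{L}={B,G,N,R}; candidates ⊆ {M}.
size 0: {}; under {} L still reaches {B,M} ∋ B.
{M}: L⊥B given {M} in G with L→· removed — back-door holds.
P(B|do(L)) = Σ_{M} P(B|L,M)·P(M).

P(B|do(L)): backdoor, adjust for {M}.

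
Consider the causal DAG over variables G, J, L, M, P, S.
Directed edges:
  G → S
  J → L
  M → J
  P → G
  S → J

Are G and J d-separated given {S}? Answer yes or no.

Bayes-Ball from G | {S} reaches {P}.
J ∉ reach(G|{S}) ⇒ G ⊥ J | {S}.

Yes — G ⊥ J | {S}.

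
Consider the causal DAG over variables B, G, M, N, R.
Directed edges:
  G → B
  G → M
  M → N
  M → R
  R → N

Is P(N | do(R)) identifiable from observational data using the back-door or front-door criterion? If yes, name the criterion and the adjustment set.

P(N|do(R)): backdoor, adjust for {M}.

desc(R)\{R}={N}; candidates ⊆ {B,G,M}.
size 0: {}; under {} R still reaches {B,G,M,N} ∋ N.
{M}: R⊥N given {M} in G with R→· removed — back-door holds.
P(N|do(R)) = Σ_{M} P(N|R,M)·P(M).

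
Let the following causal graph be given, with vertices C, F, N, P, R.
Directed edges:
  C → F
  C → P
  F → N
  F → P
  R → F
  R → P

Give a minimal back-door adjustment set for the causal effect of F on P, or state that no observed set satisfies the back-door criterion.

F→P: minimal back-door set {C, R}.

desc(F)\{F}={N,P}; candidates ⊆ {C,R}.
size 0: {}; under {} F still reaches {C,P,R} ∋ P.
size 1: {C}, {R}; under {C} F still reaches {P,R} ∋ P.
{C,R}: F⊥P given {C,R} in G with F→· removed — back-door holds.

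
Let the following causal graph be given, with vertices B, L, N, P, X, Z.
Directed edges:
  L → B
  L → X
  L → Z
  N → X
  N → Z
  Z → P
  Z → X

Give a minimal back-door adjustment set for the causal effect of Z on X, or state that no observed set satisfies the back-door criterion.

Z→X: minimal back-door set {L, N}.

desc(Z)\{Z}={P,X}; candidates ⊆ {B,L,N}.
size 0: {}; under {} Z still reaches {B,L,N,X} ∋ X.
size 1: {B}, {L}, {N}; under {B} Z still reaches {L,N,X} ∋ X.
{L,N}: Z⊥X given {L,N} in G with Z→· removed — back-door holds.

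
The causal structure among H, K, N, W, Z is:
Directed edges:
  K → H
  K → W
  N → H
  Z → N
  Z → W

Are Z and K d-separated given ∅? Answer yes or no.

Bayes-Ball from Z | ∅ reaches {H,N,W}.
K ∉ reach(Z|∅) ⇒ Z ⊥ K | ∅.

Yes — Z ⊥ K | ∅.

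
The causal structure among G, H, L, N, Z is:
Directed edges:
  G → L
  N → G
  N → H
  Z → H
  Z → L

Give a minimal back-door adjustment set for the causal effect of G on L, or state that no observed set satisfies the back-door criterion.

G→L: minimal back-door set ∅.

desc(G)\{G}={L}; candidates ⊆ {H,N,Z}.
∅: G⊥L given ∅ in G with G→· removed — back-door holds.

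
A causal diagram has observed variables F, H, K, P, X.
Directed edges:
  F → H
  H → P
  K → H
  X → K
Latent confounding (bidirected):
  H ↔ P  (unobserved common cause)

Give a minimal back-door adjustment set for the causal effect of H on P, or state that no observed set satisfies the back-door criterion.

desc(H)\{H}={P}; candidates ⊆ {F,K,X}.
H↔P: latent back-door arc(s) into H.
size 0: {}; under {} H still reaches {F,K,P,X} ∋ P.
size 1: {F}, {K}, {X}; under {F} H still reaches {K,P,X} ∋ P.
size 2: {F,K}, {F,X}, {K,X}; under {F,K} H still reaches {P} ∋ P.
H↔P cannot be blocked by any observed set — no back-door set.

H→P: no observed back-door set.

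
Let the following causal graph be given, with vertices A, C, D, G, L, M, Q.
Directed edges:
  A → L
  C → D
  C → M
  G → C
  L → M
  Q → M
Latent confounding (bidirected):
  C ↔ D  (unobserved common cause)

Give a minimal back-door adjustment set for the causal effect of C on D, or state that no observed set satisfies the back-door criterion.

C→D: no observed back-door set.

desc(C)\{C}={D,M}; candidates ⊆ {A,G,L,Q}.
C↔D: latent back-door arc(s) into C.
size 0: {}; under {} C still reaches {D,G} ∋ D.
size 1: {A}, {G}, {L} …(+1); under {A} C still reaches {D,G} ∋ D.
size 2: {A,G}, {A,L}, {A,Q} …(+3); under {A,G} C still reaches {D} ∋ D.
C↔D cannot be blocked by any observed set — no back-door set.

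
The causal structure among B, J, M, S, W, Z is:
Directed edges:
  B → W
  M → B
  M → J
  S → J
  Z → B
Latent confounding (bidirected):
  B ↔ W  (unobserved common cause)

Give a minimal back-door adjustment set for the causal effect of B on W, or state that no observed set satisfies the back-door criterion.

B→W: no observed back-door set.

desc(B)\{B}={W}; candidates ⊆ {J,M,S,Z}.
B↔W: latent back-door arc(s) into B.
size 0: {}; under {} B still reaches {J,M,W,Z} ∋ W.
size 1: {J}, {M}, {S} …(+1); under {J} B still reaches {M,S,W,Z} ∋ W.
size 2: {J,M}, {J,S}, {J,Z} …(+3); under {J,M} B still reaches {W,Z} ∋ W.
B↔W cannot be blocked by any observed set — no back-door set.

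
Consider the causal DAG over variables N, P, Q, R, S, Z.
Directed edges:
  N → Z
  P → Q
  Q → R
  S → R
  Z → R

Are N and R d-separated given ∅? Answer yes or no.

No — N and R are d-connected given ∅.

Bayes-Ball from N | ∅ reaches {R,Z}.
R ∈ reach(N|∅) ⇒ N ⊥̸ R | ∅.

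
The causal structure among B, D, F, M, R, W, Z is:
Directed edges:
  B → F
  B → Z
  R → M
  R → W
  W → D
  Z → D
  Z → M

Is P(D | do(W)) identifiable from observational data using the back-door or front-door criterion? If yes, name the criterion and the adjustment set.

P(D|do(W)): backdoor, adjust for ∅.

desc(W)\{W}={D}; candidates ⊆ {B,F,M,R,Z}.
∅: W⊥D given ∅ in G with W→· removed — back-door holds.
P(D|do(W)) = P(D|W) — no adjustment needed.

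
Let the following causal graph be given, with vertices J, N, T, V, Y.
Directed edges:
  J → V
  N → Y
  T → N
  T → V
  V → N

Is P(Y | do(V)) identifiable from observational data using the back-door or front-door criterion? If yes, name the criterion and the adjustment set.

P(Y|do(V)): backdoor, adjust for {T}.

desc(V)\{V}={N,Y}; candidates ⊆ {J,T}.
size 0: {}; under {} V still reaches {J,N,T,Y} ∋ Y.
{T}: V⊥Y given {T} in G with V→· removed — back-door holds.
P(Y|do(V)) = Σ_{T} P(Y|V,T)·P(T).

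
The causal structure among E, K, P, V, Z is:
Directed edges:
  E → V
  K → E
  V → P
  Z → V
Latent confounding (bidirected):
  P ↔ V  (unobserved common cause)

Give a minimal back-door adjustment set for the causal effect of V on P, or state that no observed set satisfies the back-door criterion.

desc(V)\{V}={P}; candidates ⊆ {E,K,Z}.
V↔P: latent back-door arc(s) into V.
size 0: {}; under {} V still reaches {E,K,P,Z} ∋ P.
size 1: {E}, {K}, {Z}; under {E} V still reaches {P,Z} ∋ P.
size 2: {E,K}, {E,Z}, {K,Z}; under {E,K} V still reaches {P,Z} ∋ P.
V↔P cannot be blocked by any observed set — no back-door set.

V→P: no observed back-door set.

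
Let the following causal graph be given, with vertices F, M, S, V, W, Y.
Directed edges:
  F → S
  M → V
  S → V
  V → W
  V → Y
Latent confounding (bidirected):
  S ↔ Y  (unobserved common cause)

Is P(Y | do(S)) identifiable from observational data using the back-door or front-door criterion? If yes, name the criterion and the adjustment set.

desc(S)\{S}={V,W,Y}; candidates ⊆ {F,M}.
S↔Y: latent back-door arc(s) into S.
size 0: {}; under {} S still reaches {F,Y} ∋ Y.
size 1: {F}, {M}; under {F} S still reaches {Y} ∋ Y.
size 2: {F,M}; under {F,M} S still reaches {Y} ∋ Y.
S↔Y cannot be blocked by any observed set — no back-door set.
{V}: (i) intercepts every directed S→Y path; (ii) no back-door S→{V}; (iii) {S} blocks every back-door {V}→Y. Front-door holds.
P(Y|do(S)) = Σ_{V} P(V|S) Σ_{S'} P(Y|V,S')P(S').

P(Y|do(S)): frontdoor, adjust for {V}.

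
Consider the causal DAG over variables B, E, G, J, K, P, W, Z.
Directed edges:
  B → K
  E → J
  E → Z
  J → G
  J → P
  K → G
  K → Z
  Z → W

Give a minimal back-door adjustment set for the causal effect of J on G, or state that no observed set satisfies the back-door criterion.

desc(J)\{J}={G,P}; candidates ⊆ {B,E,K,W,Z}.
∅: J⊥G given ∅ in G with J→· removed — back-door holds.

J→G: minimal back-door set ∅.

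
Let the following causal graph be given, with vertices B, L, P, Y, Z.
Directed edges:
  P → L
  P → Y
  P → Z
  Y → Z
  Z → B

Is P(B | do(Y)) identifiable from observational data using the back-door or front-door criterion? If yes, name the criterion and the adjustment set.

P(B|do(Y)): backdoor, adjust for {P}.

desc(Y)\{Y}={B,Z}; candidates ⊆ {L,P}.
size 0: {}; under {} Y still reaches {B,L,P,Z} ∋ B.
{P}: Y⊥B given {P} in G with Y→· removed — back-door holds.
P(B|do(Y)) = Σ_{P} P(B|Y,P)·P(P).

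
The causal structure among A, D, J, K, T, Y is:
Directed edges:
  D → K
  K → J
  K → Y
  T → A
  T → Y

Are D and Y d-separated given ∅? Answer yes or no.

Bayes-Ball from D | ∅ reaches {J,K,Y}.
Y ∈ reach(D|∅) ⇒ D ⊥̸ Y | ∅.

No — D and Y are d-connected given ∅.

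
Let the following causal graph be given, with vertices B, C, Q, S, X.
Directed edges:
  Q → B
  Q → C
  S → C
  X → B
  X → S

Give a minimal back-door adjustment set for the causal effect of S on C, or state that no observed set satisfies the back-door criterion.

S→C: minimal back-door set ∅.

desc(S)\{S}={C}; candidates ⊆ {B,Q,X}.
∅: S⊥C given ∅ in G with S→· removed — back-door holds.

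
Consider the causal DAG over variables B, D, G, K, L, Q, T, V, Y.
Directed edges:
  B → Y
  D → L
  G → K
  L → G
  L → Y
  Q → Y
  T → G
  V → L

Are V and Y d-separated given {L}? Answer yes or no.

Bayes-Ball from V | {L} reaches {D}.
Y ∉ reach(V|{L}) ⇒ V ⊥ Y | {L}.

Yes — V ⊥ Y | {L}.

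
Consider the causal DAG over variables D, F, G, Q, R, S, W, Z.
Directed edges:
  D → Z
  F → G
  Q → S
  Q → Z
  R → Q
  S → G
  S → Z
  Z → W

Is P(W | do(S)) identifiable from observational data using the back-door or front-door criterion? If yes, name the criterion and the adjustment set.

desc(S)\{S}={G,W,Z}; candidates ⊆ {D,F,Q,R}.
size 0: {}; under {} S still reaches {Q,R,W,Z} ∋ W.
{Q}: S⊥W given {Q} in G with S→· removed — back-door holds.
P(W|do(S)) = Σ_{Q} P(W|S,Q)·P(Q).

P(W|do(S)): backdoor, adjust for {Q}.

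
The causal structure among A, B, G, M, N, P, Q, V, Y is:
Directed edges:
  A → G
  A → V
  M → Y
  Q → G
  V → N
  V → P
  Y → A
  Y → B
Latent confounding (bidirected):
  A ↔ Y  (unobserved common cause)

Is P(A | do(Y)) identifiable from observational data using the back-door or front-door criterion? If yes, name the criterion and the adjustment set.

desc(Y)\{Y}={A,B,G,N,P,V}; candidates ⊆ {M,Q}.
Y↔A: latent back-door arc(s) into Y.
size 0: {}; under {} Y still reaches {A,G,M,N,P,V} ∋ A.
size 1: {M}, {Q}; under {M} Y still reaches {A,G,N,P,V} ∋ A.
size 2: {M,Q}; under {M,Q} Y still reaches {A,G,N,P,V} ∋ A.
Y↔A cannot be blocked by any observed set — no back-door set.
No mediator lies on a directed Y→…→A path.
Neither criterion identifies P(A|do(Y)) in this graph.

P(A|do(Y)): not identifiable (no BD/FD set).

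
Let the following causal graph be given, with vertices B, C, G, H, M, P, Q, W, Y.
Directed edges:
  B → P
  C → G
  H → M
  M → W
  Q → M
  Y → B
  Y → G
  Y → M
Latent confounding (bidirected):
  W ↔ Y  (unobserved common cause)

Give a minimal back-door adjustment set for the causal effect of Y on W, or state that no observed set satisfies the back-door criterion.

Y→W: no observed back-door set.

desc(Y)\{Y}={B,G,M,P,W}; candidates ⊆ {C,H,Q}.
Y↔W: latent back-door arc(s) into Y.
size 0: {}; under {} Y still reaches {W} ∋ W.
size 1: {C}, {H}, {Q}; under {C} Y still reaches {W} ∋ W.
size 2: {C,H}, {C,Q}, {H,Q}; under {C,H} Y still reaches {W} ∋ W.
Y↔W cannot be blocked by any observed set — no back-door set.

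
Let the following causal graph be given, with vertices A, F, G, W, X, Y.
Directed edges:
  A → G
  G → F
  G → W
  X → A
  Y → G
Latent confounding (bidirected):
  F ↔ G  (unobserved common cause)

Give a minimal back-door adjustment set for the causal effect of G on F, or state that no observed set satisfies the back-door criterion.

G→F: no observed back-door set.

desc(G)\{G}={F,W}; candidates ⊆ {A,X,Y}.
G↔F: latent back-door arc(s) into G.
size 0: {}; under {} G still reaches {A,F,X,Y} ∋ F.
size 1: {A}, {X}, {Y}; under {A} G still reaches {F,Y} ∋ F.
size 2: {A,X}, {A,Y}, {X,Y}; under {A,X} G still reaches {F,Y} ∋ F.
G↔F cannot be blocked by any observed set — no back-door set.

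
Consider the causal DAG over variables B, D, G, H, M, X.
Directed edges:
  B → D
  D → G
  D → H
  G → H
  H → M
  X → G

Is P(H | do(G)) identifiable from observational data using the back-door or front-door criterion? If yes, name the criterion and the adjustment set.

P(H|do(G)): backdoor, adjust for {D}.

desc(G)\{G}={H,M}; candidates ⊆ {B,D,X}.
size 0: {}; under {} G still reaches {B,D,H,M,X} ∋ H.
{D}: G⊥H given {D} in G with G→· removed — back-door holds.
P(H|do(G)) = Σ_{D} P(H|G,D)·P(D).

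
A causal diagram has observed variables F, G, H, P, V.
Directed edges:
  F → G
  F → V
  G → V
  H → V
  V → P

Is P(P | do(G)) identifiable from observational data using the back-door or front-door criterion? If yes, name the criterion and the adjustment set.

P(P|do(G)): backdoor, adjust for {F}.

desc(G)\{G}={P,V}; candidates ⊆ {F,H}.
size 0: {}; under {} G still reaches {F,P,V} ∋ P.
{F}: G⊥P given {F} in G with G→· removed — back-door holds.
P(P|do(G)) = Σ_{F} P(P|G,F)·P(F).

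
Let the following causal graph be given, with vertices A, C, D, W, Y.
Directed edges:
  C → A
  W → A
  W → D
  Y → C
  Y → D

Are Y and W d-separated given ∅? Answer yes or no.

Bayes-Ball from Y | ∅ reaches {A,C,D}.
W ∉ reach(Y|∅) ⇒ Y ⊥ W | ∅.

Yes — Y ⊥ W | ∅.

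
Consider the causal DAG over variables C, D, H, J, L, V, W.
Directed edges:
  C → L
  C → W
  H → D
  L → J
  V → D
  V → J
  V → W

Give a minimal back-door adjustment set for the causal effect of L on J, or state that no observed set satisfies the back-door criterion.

L→J: minimal back-door set ∅.

desc(L)\{L}={J}; candidates ⊆ {C,D,H,V,W}.
∅: L⊥J given ∅ in G with L→· removed — back-door holds.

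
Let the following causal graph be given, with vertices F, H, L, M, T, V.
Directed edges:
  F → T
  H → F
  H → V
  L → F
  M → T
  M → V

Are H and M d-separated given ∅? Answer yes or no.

Bayes-Ball from H | ∅ reaches {F,T,V}.
M ∉ reach(H|∅) ⇒ H ⊥ M | ∅.

Yes — H ⊥ M | ∅.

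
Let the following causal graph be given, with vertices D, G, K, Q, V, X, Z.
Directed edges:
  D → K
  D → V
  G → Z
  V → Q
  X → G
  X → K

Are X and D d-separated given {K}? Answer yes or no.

No — X and D are d-connected given {K}.

Bayes-Ball from X | {K} reaches {D,G,Q,V,Z}.
D ∈ reach(X|{K}) ⇒ X ⊥̸ D | {K}.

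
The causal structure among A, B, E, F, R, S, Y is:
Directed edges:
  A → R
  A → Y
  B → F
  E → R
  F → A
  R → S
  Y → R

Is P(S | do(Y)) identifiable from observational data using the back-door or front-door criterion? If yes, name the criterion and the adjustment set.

desc(Y)\{Y}={R,S}; candidates ⊆ {A,B,E,F}.
size 0: {}; under {} Y still reaches {A,B,F,R,S} ∋ S.
{A}: Y⊥S given {A} in G with Y→· removed — back-door holds.
P(S|do(Y)) = Σ_{A} P(S|Y,A)·P(A).

P(S|do(Y)): backdoor, adjust for {A}.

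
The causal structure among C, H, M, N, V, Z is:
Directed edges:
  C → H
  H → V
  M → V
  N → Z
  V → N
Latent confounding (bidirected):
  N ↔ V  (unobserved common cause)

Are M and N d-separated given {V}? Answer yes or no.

Bayes-Ball from M | {V} reaches {C,H,N,Z}.
N ∈ reach(M|{V}) ⇒ M ⊥̸ N | {V}.

No — M and N are d-connected given {V}.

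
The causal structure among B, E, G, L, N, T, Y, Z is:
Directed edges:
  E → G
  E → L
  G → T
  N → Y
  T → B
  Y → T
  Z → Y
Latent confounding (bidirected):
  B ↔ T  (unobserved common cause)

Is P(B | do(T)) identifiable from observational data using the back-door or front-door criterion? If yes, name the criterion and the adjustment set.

desc(T)\{T}={B}; candidates ⊆ {E,G,L,N,Y,Z}.
T↔B: latent back-door arc(s) into T.
size 0: {}; under {} T still reaches {B,E,G,L,N,Y,Z} ∋ B.
size 1: {E}, {G}, {L} …(+3); under {E} T still reaches {B,G,N,Y,Z} ∋ B.
size 2: {E,G}, {E,L}, {E,N} …(+12); under {E,G} T still reaches {B,N,Y,Z} ∋ B.
T↔B cannot be blocked by any observed set — no back-door set.
No mediator lies on a directed T→…→B path.
Neither criterion identifies P(B|do(T)) in this graph.

P(B|do(T)): not identifiable (no BD/FD set).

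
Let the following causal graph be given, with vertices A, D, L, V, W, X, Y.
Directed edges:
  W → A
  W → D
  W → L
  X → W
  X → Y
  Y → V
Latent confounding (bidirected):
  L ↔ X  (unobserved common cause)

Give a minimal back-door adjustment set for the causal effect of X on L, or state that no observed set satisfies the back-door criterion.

desc(X)\{X}={A,D,L,V,W,Y}; candidates ⊆ {—}.
X↔L: latent back-door arc(s) into X.
size 0: {}; under {} X still reaches {L} ∋ L.
X↔L cannot be blocked by any observed set — no back-door set.

X→L: no observed back-door set.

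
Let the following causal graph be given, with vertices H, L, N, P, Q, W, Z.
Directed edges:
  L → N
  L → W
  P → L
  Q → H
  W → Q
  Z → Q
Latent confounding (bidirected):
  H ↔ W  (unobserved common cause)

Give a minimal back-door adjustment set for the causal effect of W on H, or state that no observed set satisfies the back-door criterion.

W→H: no observed back-door set.

desc(W)\{W}={H,Q}; candidates ⊆ {L,N,P,Z}.
W↔H: latent back-door arc(s) into W.
size 0: {}; under {} W still reaches {H,L,N,P} ∋ H.
size 1: {L}, {N}, {P} …(+1); under {L} W still reaches {H} ∋ H.
size 2: {L,N}, {L,P}, {L,Z} …(+3); under {L,N} W still reaches {H} ∋ H.
W↔H cannot be blocked by any observed set — no back-door set.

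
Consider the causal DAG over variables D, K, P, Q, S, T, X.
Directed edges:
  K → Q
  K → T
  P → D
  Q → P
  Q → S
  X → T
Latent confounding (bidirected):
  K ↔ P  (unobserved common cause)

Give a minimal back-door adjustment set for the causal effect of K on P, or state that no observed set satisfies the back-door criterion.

K→P: no observed back-door set.

desc(K)\{K}={D,P,Q,S,T}; candidates ⊆ {X}.
K↔P: latent back-door arc(s) into K.
size 0: {}; under {} K still reaches {D,P} ∋ P.
size 1: {X}; under {X} K still reaches {D,P} ∋ P.
K↔P cannot be blocked by any observed set — no back-door set.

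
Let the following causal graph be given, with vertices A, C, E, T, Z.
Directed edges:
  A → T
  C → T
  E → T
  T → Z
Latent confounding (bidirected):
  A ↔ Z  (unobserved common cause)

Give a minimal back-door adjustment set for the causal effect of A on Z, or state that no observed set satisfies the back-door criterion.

A→Z: no observed back-door set.

desc(A)\{A}={T,Z}; candidates ⊆ {C,E}.
A↔Z: latent back-door arc(s) into A.
size 0: {}; under {} A still reaches {Z} ∋ Z.
size 1: {C}, {E}; under {C} A still reaches {Z} ∋ Z.
size 2: {C,E}; under {C,E} A still reaches {Z} ∋ Z.
A↔Z cannot be blocked by any observed set — no back-door set.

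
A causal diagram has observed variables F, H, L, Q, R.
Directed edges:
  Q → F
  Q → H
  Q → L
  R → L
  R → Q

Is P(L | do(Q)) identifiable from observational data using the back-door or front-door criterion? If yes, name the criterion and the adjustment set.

desc(Q)\{Q}={F,H,L}; candidates ⊆ {R}.
size 0: {}; under {} Q still reaches {L,R} ∋ L.
{R}: Q⊥L given {R} in G with Q→· removed — back-door holds.
P(L|do(Q)) = Σ_{R} P(L|Q,R)·P(R).

P(L|do(Q)): backdoor, adjust for {R}.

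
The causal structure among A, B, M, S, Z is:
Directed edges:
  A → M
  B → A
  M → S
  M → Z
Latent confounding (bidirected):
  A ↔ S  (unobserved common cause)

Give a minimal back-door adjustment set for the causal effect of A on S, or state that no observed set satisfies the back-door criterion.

desc(A)\{A}={M,S,Z}; candidates ⊆ {B}.
A↔S: latent back-door arc(s) into A.
size 0: {}; under {} A still reaches {B,S} ∋ S.
size 1: {B}; under {B} A still reaches {S} ∋ S.
A↔S cannot be blocked by any observed set — no back-door set.

A→S: no observed back-door set.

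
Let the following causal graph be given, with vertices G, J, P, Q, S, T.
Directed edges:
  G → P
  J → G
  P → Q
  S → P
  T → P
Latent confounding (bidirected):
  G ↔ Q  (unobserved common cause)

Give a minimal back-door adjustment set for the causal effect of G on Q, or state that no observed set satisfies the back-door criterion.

G→Q: no observed back-door set.

desc(G)\{G}={P,Q}; candidates ⊆ {J,S,T}.
G↔Q: latent back-door arc(s) into G.
size 0: {}; under {} G still reaches {J,Q} ∋ Q.
size 1: {J}, {S}, {T}; under {J} G still reaches {Q} ∋ Q.
size 2: {J,S}, {J,T}, {S,T}; under {J,S} G still reaches {Q} ∋ Q.
G↔Q cannot be blocked by any observed set — no back-door set.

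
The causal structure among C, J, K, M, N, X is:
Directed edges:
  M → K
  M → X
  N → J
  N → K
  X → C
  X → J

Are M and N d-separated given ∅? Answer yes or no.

Yes — M ⊥ N | ∅.

Bayes-Ball from M | ∅ reaches {C,J,K,X}.
N ∉ reach(M|∅) ⇒ M ⊥ N | ∅.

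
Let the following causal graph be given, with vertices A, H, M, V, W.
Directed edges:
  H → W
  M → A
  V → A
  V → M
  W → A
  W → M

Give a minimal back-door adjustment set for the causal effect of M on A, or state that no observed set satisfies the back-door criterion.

desc(M)\{M}={A}; candidates ⊆ {H,V,W}.
size 0: {}; under {} M still reaches {A,H,V,W} ∋ A.
size 1: {H}, {V}, {W}; under {H} M still reaches {A,V,W} ∋ A.
{V,W}: M⊥A given {V,W} in G with M→· removed — back-door holds.

M→A: minimal back-door set {V, W}.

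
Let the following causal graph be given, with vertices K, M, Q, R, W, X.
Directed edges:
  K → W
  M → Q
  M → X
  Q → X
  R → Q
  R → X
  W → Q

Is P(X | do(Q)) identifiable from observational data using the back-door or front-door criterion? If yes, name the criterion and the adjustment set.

P(X|do(Q)): backdoor, adjust for {M, R}.

desc(Q)\{Q}={X}; candidates ⊆ {K,M,R,W}.
size 0: {}; under {} Q still reaches {K,M,R,W,X} ∋ X.
size 1: {K}, {M}, {R} …(+1); under {K} Q still reaches {M,R,W,X} ∋ X.
{M,R}: Q⊥X given {M,R} in G with Q→· removed — back-door holds.
P(X|do(Q)) = Σ_{M,R} P(X|Q,M,R)·P(M,R).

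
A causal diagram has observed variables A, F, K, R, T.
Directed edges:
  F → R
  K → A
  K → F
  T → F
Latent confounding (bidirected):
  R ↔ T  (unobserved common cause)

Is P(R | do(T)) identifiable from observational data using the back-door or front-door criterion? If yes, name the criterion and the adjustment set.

P(R|do(T)): frontdoor, adjust for {F}.

desc(T)\{T}={F,R}; candidates ⊆ {A,K}.
T↔R: latent back-door arc(s) into T.
size 0: {}; under {} T still reaches {R} ∋ R.
size 1: {A}, {K}; under {A} T still reaches {R} ∋ R.
size 2: {A,K}; under {A,K} T still reaches {R} ∋ R.
T↔R cannot be blocked by any observed set — no back-door set.
{F}: (i) intercepts every directed T→R path; (ii) no back-door T→{F}; (iii) {T} blocks every back-door {F}→R. Front-door holds.
P(R|do(T)) = Σ_{F} P(F|T) Σ_{T'} P(R|F,T')P(T').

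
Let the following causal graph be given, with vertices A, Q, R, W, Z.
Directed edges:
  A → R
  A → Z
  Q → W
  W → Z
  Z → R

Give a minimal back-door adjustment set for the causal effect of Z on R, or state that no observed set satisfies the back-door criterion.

Z→R: minimal back-door set {A}.

desc(Z)\{Z}={R}; candidates ⊆ {A,Q,W}.
size 0: {}; under {} Z still reaches {A,Q,R,W} ∋ R.
{A}: Z⊥R given {A} in G with Z→· removed — back-door holds.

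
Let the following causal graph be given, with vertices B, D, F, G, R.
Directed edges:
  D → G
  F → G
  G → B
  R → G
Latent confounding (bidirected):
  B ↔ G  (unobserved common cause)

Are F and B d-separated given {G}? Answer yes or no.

No — F and B are d-connected given {G}.

Bayes-Ball from F | {G} reaches {B,D,R}.
B ∈ reach(F|{G}) ⇒ F ⊥̸ B | {G}.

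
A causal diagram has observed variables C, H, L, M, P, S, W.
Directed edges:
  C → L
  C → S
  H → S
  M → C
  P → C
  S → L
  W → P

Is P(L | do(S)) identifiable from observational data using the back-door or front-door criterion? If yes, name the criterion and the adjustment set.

desc(S)\{S}={L}; candidates ⊆ {C,H,M,P,W}.
size 0: {}; under {} S still reaches {C,H,L,M,P,W} ∋ L.
{C}: S⊥L given {C} in G with S→· removed — back-door holds.
P(L|do(S)) = Σ_{C} P(L|S,C)·P(C).

P(L|do(S)): backdoor, adjust for {C}.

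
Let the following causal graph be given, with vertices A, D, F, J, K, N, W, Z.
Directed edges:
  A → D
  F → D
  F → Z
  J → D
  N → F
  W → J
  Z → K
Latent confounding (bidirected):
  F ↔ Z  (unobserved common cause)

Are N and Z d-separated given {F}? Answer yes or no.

No — N and Z are d-connected given {F}.

Bayes-Ball from N | {F} reaches {K,Z}.
Z ∈ reach(N|{F}) ⇒ N ⊥̸ Z | {F}.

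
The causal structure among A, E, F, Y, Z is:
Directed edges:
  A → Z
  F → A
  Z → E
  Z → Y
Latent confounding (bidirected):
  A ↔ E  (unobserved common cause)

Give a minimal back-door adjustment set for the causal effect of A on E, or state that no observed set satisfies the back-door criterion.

A→E: no observed back-door set.

desc(A)\{A}={E,Y,Z}; candidates ⊆ {F}.
A↔E: latent back-door arc(s) into A.
size 0: {}; under {} A still reaches {E,F} ∋ E.
size 1: {F}; under {F} A still reaches {E} ∋ E.
A↔E cannot be blocked by any observed set — no back-door set.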